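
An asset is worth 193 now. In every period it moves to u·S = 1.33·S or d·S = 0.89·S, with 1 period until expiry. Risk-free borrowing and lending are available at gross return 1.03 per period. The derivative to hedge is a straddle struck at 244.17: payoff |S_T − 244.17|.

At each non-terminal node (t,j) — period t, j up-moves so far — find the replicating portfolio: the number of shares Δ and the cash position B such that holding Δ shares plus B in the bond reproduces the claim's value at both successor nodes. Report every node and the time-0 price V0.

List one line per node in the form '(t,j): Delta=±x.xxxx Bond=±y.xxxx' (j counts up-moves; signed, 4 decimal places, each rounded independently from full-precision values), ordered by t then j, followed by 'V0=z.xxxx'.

Since d<R<u, set p* = (R−d)/(u−d) = 0.3182; price each node as the discounted p*-expectation of its children.
Terminal payoffs: V(1,0)=72.4000, V(1,1)=12.5200
  t=0,j=0: stock 193.0000 → up 256.6900 (V=12.5200), down 171.7700 (V=72.4000). Price 51.7935; hedge Δ=-0.7051, bond B=187.8844.
Each (Δ,B) replicates both successor values, so the strategy is self-financing and V0 is arbitrage-free.

(0,0): Delta=-0.7051 Bond=187.8844
V0=51.7935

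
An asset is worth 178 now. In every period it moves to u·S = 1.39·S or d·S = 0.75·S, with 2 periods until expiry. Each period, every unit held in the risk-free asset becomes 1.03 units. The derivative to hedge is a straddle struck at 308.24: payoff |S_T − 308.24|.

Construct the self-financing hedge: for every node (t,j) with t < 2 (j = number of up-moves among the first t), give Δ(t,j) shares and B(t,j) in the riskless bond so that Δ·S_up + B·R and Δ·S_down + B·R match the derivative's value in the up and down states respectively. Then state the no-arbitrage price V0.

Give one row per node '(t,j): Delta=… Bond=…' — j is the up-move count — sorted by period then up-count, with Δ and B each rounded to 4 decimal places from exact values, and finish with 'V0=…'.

Since d<R<u, set p* = (R−d)/(u−d) = 0.4375; price each node as the discounted p*-expectation of its children.
Terminal values V(2,·): V(2,0)=208.1150, V(2,1)=122.6750, V(2,2)=35.6738
(1,0): S=133.5000. Δ = (V_up−V_dn)/(S_up−S_dn) = (122.6750−208.1150)/(185.5650−100.1250) = -1.0000. V = [p*·122.6750 + (1−p*)·208.1150]/1.03 = 165.7621. B = V − Δ·S = 299.2621.
(1,1): S=247.4200. Δ = (V_up−V_dn)/(S_up−S_dn) = (35.6738−122.6750)/(343.9138−185.5650) = -0.5494. V = [p*·35.6738 + (1−p*)·122.6750]/1.03 = 82.1475. B = V − Δ·S = 218.0869.
(0,0): S=178.0000. Δ = (V_up−V_dn)/(S_up−S_dn) = (82.1475−165.7621)/(247.4200−133.5000) = -0.7340. V = [p*·82.1475 + (1−p*)·165.7621]/1.03 = 125.4182. B = V − Δ·S = 256.0660.
Each (Δ,B) replicates both successor values, so the strategy is self-financing and V0 is arbitrage-free.

(0,0): Delta=-0.7340 Bond=256.0660
(1,0): Delta=-1.0000 Bond=299.2621
(1,1): Delta=-0.5494 Bond=218.0869
V0=125.4182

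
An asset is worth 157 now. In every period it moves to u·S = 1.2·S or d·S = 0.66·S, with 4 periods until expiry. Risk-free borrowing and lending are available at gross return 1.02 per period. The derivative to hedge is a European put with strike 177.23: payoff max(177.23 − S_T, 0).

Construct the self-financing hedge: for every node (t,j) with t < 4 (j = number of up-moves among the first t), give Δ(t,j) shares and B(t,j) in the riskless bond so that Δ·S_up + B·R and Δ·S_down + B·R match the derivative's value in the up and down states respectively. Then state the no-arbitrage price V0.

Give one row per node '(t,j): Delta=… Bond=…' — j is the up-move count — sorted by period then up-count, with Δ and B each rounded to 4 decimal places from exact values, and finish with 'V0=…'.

(0,0): Delta=-0.5085 Bond=114.3036
(1,0): Delta=-0.9861 Bond=166.0734
(1,1): Delta=-0.3772 Bond=91.8477
(2,0): Delta=-1.0000 Bond=170.3479
(2,1): Delta=-0.9822 Bond=168.9184
(2,2): Delta=-0.2108 Bond=56.0679
(3,0): Delta=-1.0000 Bond=173.7549
(3,1): Delta=-1.0000 Bond=173.7549
(3,2): Delta=-0.9773 Bond=171.5677
(3,3): Delta=0.0000 Bond=0.0000
V0=34.4669

Risk-neutral probability p* = (R−d)/(u−d) = (1.02−0.66)/(1.2−0.66) = 0.6667.
Payoff layer (t=4): V(4,0)=147.4397, V(4,1)=123.0658, V(4,2)=78.7496, V(4,3)=0.0000, V(4,4)=0.0000
  t=3,j=0: stock 45.1369 → up 54.1642 (V=123.0658), down 29.7903 (V=147.4397). Price 128.6180; hedge Δ=-1.0000, bond B=173.7549.
  t=3,j=1: stock 82.0670 → up 98.4804 (V=78.7496), down 54.1642 (V=123.0658). Price 91.6879; hedge Δ=-1.0000, bond B=173.7549.
  t=3,j=2: stock 149.2128 → up 179.0554 (V=0.0000), down 98.4804 (V=78.7496). Price 25.7351; hedge Δ=-0.9773, bond B=171.5677.
  t=3,j=3: stock 271.2960 → up 325.5552 (V=0.0000), down 179.0554 (V=0.0000). Price 0.0000; hedge Δ=0.0000, bond B=0.0000.
  t=2,j=0: stock 68.3892 → up 82.0670 (V=91.6879), down 45.1369 (V=128.6180). Price 101.9587; hedge Δ=-1.0000, bond B=170.3479.
  t=2,j=1: stock 124.3440 → up 149.2128 (V=25.7351), down 82.0670 (V=91.6879). Price 46.7837; hedge Δ=-0.9822, bond B=168.9184.
  t=2,j=2: stock 226.0800 → up 271.2960 (V=0.0000), down 149.2128 (V=25.7351). Price 8.4102; hedge Δ=-0.2108, bond B=56.0679.
  t=1,j=0: stock 103.6200 → up 124.3440 (V=46.7837), down 68.3892 (V=101.9587). Price 63.8974; hedge Δ=-0.9861, bond B=166.0734.
  t=1,j=1: stock 188.4000 → up 226.0800 (V=8.4102), down 124.3440 (V=46.7837). Price 20.7856; hedge Δ=-0.3772, bond B=91.8477.
  t=0,j=0: stock 157.0000 → up 188.4000 (V=20.7856), down 103.6200 (V=63.8974). Price 34.4669; hedge Δ=-0.5085, bond B=114.3036.
Each (Δ,B) replicates both successor values, so the strategy is self-financing and V0 is arbitrage-free.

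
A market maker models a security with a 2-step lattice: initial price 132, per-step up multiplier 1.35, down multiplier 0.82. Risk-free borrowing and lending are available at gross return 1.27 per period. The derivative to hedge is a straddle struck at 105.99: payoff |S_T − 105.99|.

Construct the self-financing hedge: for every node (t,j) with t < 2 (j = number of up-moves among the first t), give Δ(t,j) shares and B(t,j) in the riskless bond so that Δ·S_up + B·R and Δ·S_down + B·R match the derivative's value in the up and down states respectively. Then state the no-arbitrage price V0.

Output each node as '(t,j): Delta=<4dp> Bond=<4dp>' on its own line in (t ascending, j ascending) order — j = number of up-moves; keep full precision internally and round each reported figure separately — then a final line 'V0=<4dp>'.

(0,0): Delta=0.9414 Bond=-57.4979
(1,0): Delta=0.3992 Bond=-14.3293
(1,1): Delta=1.0000 Bond=-83.4567
V0=66.7729

Risk-neutral probability p* = (R−d)/(u−d) = (1.27−0.82)/(1.35−0.82) = 0.8491.
Terminal values V(2,·): V(2,0)=17.2332, V(2,1)=40.1340, V(2,2)=134.5800
Node (1,0) S=108.2400: V=(p*·40.1340+(1−p*)·17.2332)/1.27=28.8797; Δ=(40.1340−17.2332)/(146.1240−88.7568)=0.3992; B=V−Δ·S=-14.3293
Node (1,1) S=178.2000: V=(p*·134.5800+(1−p*)·40.1340)/1.27=94.7433; Δ=(134.5800−40.1340)/(240.5700−146.1240)=1.0000; B=V−Δ·S=-83.4567
Node (0,0) S=132.0000: V=(p*·94.7433+(1−p*)·28.8797)/1.27=66.7729; Δ=(94.7433−28.8797)/(178.2000−108.2400)=0.9414; B=V−Δ·S=-57.4979
Each (Δ,B) replicates both successor values, so the strategy is self-financing and V0 is arbitrage-free.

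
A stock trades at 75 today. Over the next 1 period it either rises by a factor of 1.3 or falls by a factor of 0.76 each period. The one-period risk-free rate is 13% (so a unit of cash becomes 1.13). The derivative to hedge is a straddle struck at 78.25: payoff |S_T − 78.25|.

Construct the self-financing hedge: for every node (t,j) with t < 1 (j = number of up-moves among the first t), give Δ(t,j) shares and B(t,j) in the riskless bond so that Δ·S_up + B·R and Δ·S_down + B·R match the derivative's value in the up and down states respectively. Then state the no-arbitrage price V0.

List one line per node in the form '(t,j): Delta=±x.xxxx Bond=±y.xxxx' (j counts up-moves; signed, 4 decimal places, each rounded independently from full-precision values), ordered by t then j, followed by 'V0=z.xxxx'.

Risk-neutral probability p* = (R−d)/(u−d) = (1.13−0.76)/(1.3−0.76) = 0.6852.
Terminal payoffs: V(1,0)=21.2500, V(1,1)=19.2500
  t=0,j=0: stock 75.0000 → up 97.5000 (V=19.2500), down 57.0000 (V=21.2500). Price 17.5926; hedge Δ=-0.0494, bond B=21.2963.
Check: Δ(0,0)·S0 + B(0,0) = 17.5926 = V0.

(0,0): Delta=-0.0494 Bond=21.2963
V0=17.5926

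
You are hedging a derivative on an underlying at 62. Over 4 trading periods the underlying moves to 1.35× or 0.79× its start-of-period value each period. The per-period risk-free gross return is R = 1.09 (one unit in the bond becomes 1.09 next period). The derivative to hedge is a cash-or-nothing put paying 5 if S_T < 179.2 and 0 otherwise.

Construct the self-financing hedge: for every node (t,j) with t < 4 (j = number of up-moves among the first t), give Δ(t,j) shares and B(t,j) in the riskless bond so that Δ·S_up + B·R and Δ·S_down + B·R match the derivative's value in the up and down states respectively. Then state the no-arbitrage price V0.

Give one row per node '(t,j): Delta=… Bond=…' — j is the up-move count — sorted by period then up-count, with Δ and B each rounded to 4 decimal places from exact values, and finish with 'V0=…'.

Risk-neutral probability p* = (R−d)/(u−d) = (1.09−0.79)/(1.35−0.79) = 0.5357.
Payoff layer (t=4): V(4,0)=5.0000, V(4,1)=5.0000, V(4,2)=5.0000, V(4,3)=5.0000, V(4,4)=0.0000
Node (3,0) S=30.5684: V=(p*·5.0000+(1−p*)·5.0000)/1.09=4.5872; Δ=(5.0000−5.0000)/(41.2674−24.1491)=0.0000; B=V−Δ·S=4.5872
Node (3,1) S=52.2372: V=(p*·5.0000+(1−p*)·5.0000)/1.09=4.5872; Δ=(5.0000−5.0000)/(70.5202−41.2674)=0.0000; B=V−Δ·S=4.5872
Node (3,2) S=89.2661: V=(p*·5.0000+(1−p*)·5.0000)/1.09=4.5872; Δ=(5.0000−5.0000)/(120.5092−70.5202)=0.0000; B=V−Δ·S=4.5872
Node (3,3) S=152.5433: V=(p*·0.0000+(1−p*)·5.0000)/1.09=2.1298; Δ=(0.0000−5.0000)/(205.9334−120.5092)=-0.0585; B=V−Δ·S=11.0583
Node (2,0) S=38.6942: V=(p*·4.5872+(1−p*)·4.5872)/1.09=4.2084; Δ=(4.5872−4.5872)/(52.2372−30.5684)=0.0000; B=V−Δ·S=4.2084
Node (2,1) S=66.1230: V=(p*·4.5872+(1−p*)·4.5872)/1.09=4.2084; Δ=(4.5872−4.5872)/(89.2661−52.2372)=0.0000; B=V−Δ·S=4.2084
Node (2,2) S=112.9950: V=(p*·2.1298+(1−p*)·4.5872)/1.09=3.0006; Δ=(2.1298−4.5872)/(152.5433−89.2661)=-0.0388; B=V−Δ·S=7.3889
Node (1,0) S=48.9800: V=(p*·4.2084+(1−p*)·4.2084)/1.09=3.8609; Δ=(4.2084−4.2084)/(66.1230−38.6942)=0.0000; B=V−Δ·S=3.8609
Node (1,1) S=83.7000: V=(p*·3.0006+(1−p*)·4.2084)/1.09=3.2673; Δ=(3.0006−4.2084)/(112.9950−66.1230)=-0.0258; B=V−Δ·S=5.4241
Node (0,0) S=62.0000: V=(p*·3.2673+(1−p*)·3.8609)/1.09=3.2504; Δ=(3.2673−3.8609)/(83.7000−48.9800)=-0.0171; B=V−Δ·S=4.3104
Check: Δ(0,0)·S0 + B(0,0) = 3.2504 = V0.

(0,0): Delta=-0.0171 Bond=4.3104
(1,0): Delta=0.0000 Bond=3.8609
(1,1): Delta=-0.0258 Bond=5.4241
(2,0): Delta=0.0000 Bond=4.2084
(2,1): Delta=0.0000 Bond=4.2084
(2,2): Delta=-0.0388 Bond=7.3889
(3,0): Delta=0.0000 Bond=4.5872
(3,1): Delta=0.0000 Bond=4.5872
(3,2): Delta=0.0000 Bond=4.5872
(3,3): Delta=-0.0585 Bond=11.0583
V0=3.2504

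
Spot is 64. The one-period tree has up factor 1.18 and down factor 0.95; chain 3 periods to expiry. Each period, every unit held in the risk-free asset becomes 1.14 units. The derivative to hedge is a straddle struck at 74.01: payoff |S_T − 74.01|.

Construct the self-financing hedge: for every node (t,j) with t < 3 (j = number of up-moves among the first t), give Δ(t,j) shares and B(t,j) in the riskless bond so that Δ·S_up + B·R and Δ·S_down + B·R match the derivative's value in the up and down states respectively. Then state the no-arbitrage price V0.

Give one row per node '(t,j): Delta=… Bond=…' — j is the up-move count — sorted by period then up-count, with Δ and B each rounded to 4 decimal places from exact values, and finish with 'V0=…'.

(0,0): Delta=0.7822 Bond=-35.2848
(1,0): Delta=0.1035 Bond=1.0361
(1,1): Delta=0.8972 Bond=-48.9112
(2,0): Delta=-1.0000 Bond=64.9211
(2,1): Delta=0.2906 Bond=-12.2378
(2,2): Delta=1.0000 Bond=-64.9211
V0=14.7735

Under the risk-neutral measure, an up-move has probability p* = (R−d)/(u−d) = 0.8261 and values discount at R = 1.14.
At expiry t=3: V(3,0)=19.1380, V(3,1)=5.8532, V(3,2)=10.6479, V(3,3)=31.1440
(2,0): S=57.7600. Δ = (V_up−V_dn)/(S_up−S_dn) = (5.8532−19.1380)/(68.1568−54.8720) = -1.0000. V = [p*·5.8532 + (1−p*)·19.1380]/1.14 = 7.1611. B = V − Δ·S = 64.9211.
(2,1): S=71.7440. Δ = (V_up−V_dn)/(S_up−S_dn) = (10.6479−5.8532)/(84.6579−68.1568) = 0.2906. V = [p*·10.6479 + (1−p*)·5.8532]/1.14 = 8.6088. B = V − Δ·S = -12.2378.
(2,2): S=89.1136. Δ = (V_up−V_dn)/(S_up−S_dn) = (31.1440−10.6479)/(105.1540−84.6579) = 1.0000. V = [p*·31.1440 + (1−p*)·10.6479]/1.14 = 24.1925. B = V − Δ·S = -64.9211.
(1,0): S=60.8000. Δ = (V_up−V_dn)/(S_up−S_dn) = (8.6088−7.1611)/(71.7440−57.7600) = 0.1035. V = [p*·8.6088 + (1−p*)·7.1611]/1.14 = 7.3307. B = V − Δ·S = 1.0361.
(1,1): S=75.5200. Δ = (V_up−V_dn)/(S_up−S_dn) = (24.1925−8.6088)/(89.1136−71.7440) = 0.8972. V = [p*·24.1925 + (1−p*)·8.6088]/1.14 = 18.8442. B = V − Δ·S = -48.9112.
(0,0): S=64.0000. Δ = (V_up−V_dn)/(S_up−S_dn) = (18.8442−7.3307)/(75.5200−60.8000) = 0.7822. V = [p*·18.8442 + (1−p*)·7.3307]/1.14 = 14.7735. B = V − Δ·S = -35.2848.
Each (Δ,B) replicates both successor values, so the strategy is self-financing and V0 is arbitrage-free.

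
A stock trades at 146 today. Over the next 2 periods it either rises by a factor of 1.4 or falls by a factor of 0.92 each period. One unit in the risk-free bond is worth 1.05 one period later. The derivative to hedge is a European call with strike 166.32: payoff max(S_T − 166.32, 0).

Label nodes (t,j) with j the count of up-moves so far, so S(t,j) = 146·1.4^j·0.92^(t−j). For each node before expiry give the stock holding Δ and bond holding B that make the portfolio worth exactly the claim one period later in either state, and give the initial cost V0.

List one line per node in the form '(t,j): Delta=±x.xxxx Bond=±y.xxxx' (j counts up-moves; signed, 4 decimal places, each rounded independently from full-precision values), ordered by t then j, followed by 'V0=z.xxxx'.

(0,0): Delta=0.5764 Bond=-68.4004
(1,0): Delta=0.3370 Bond=-39.6622
(1,1): Delta=1.0000 Bond=-158.4000
V0=15.7571

Under the risk-neutral measure, an up-move has probability p* = (R−d)/(u−d) = 0.2708 and values discount at R = 1.05.
At expiry t=2: V(2,0)=0.0000, V(2,1)=21.7280, V(2,2)=119.8400
(1,0): S=134.3200. Δ = (V_up−V_dn)/(S_up−S_dn) = (21.7280−0.0000)/(188.0480−123.5744) = 0.3370. V = [p*·21.7280 + (1−p*)·0.0000]/1.05 = 5.6044. B = V − Δ·S = -39.6622.
(1,1): S=204.4000. Δ = (V_up−V_dn)/(S_up−S_dn) = (119.8400−21.7280)/(286.1600−188.0480) = 1.0000. V = [p*·119.8400 + (1−p*)·21.7280]/1.05 = 46.0000. B = V − Δ·S = -158.4000.
(0,0): S=146.0000. Δ = (V_up−V_dn)/(S_up−S_dn) = (46.0000−5.6044)/(204.4000−134.3200) = 0.5764. V = [p*·46.0000 + (1−p*)·5.6044]/1.05 = 15.7571. B = V − Δ·S = -68.4004.
The time-0 hedge costs 15.7571, which is the no-arbitrage price.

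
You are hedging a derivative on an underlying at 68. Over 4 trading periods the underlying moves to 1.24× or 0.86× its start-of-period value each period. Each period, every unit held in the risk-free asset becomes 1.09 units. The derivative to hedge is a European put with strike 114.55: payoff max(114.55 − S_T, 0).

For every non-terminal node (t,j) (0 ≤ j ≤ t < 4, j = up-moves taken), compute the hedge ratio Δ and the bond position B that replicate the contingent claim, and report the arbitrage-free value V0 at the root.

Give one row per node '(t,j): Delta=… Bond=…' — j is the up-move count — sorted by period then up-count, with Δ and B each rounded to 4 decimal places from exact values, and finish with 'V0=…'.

Risk-neutral probability p* = (R−d)/(u−d) = (1.09−0.86)/(1.24−0.86) = 0.6053.
At expiry t=4: V(4,0)=77.3534, V(4,1)=60.9178, V(4,2)=37.2198, V(4,3)=3.0506, V(4,4)=0.0000
Node (3,0) S=43.2518: V=(p*·60.9178+(1−p*)·77.3534)/1.09=61.8399; Δ=(60.9178−77.3534)/(53.6322−37.1966)=-1.0000; B=V−Δ·S=105.0917
Node (3,1) S=62.3631: V=(p*·37.2198+(1−p*)·60.9178)/1.09=42.7287; Δ=(37.2198−60.9178)/(77.3302−53.6322)=-1.0000; B=V−Δ·S=105.0917
Node (3,2) S=89.9188: V=(p*·3.0506+(1−p*)·37.2198)/1.09=15.1729; Δ=(3.0506−37.2198)/(111.4994−77.3302)=-1.0000; B=V−Δ·S=105.0917
Node (3,3) S=129.6504: V=(p*·0.0000+(1−p*)·3.0506)/1.09=1.1048; Δ=(0.0000−3.0506)/(160.7665−111.4994)=-0.0619; B=V−Δ·S=9.1327
Node (2,0) S=50.2928: V=(p*·42.7287+(1−p*)·61.8399)/1.09=46.1216; Δ=(42.7287−61.8399)/(62.3631−43.2518)=-1.0000; B=V−Δ·S=96.4144
Node (2,1) S=72.5152: V=(p*·15.1729+(1−p*)·42.7287)/1.09=23.8992; Δ=(15.1729−42.7287)/(89.9188−62.3631)=-1.0000; B=V−Δ·S=96.4144
Node (2,2) S=104.5568: V=(p*·1.1048+(1−p*)·15.1729)/1.09=6.1082; Δ=(1.1048−15.1729)/(129.6504−89.9188)=-0.3541; B=V−Δ·S=43.1296
Node (1,0) S=58.4800: V=(p*·23.8992+(1−p*)·46.1216)/1.09=29.9736; Δ=(23.8992−46.1216)/(72.5152−50.2928)=-1.0000; B=V−Δ·S=88.4536
Node (1,1) S=84.3200: V=(p*·6.1082+(1−p*)·23.8992)/1.09=12.0468; Δ=(6.1082−23.8992)/(104.5568−72.5152)=-0.5552; B=V−Δ·S=58.8652
Node (0,0) S=68.0000: V=(p*·12.0468+(1−p*)·29.9736)/1.09=17.5442; Δ=(12.0468−29.9736)/(84.3200−58.4800)=-0.6938; B=V−Δ·S=64.7201
Self-financing check: at every node Δ·S+B equals the discounted successor values.

(0,0): Delta=-0.6938 Bond=64.7201
(1,0): Delta=-1.0000 Bond=88.4536
(1,1): Delta=-0.5552 Bond=58.8652
(2,0): Delta=-1.0000 Bond=96.4144
(2,1): Delta=-1.0000 Bond=96.4144
(2,2): Delta=-0.3541 Bond=43.1296
(3,0): Delta=-1.0000 Bond=105.0917
(3,1): Delta=-1.0000 Bond=105.0917
(3,2): Delta=-1.0000 Bond=105.0917
(3,3): Delta=-0.0619 Bond=9.1327
V0=17.5442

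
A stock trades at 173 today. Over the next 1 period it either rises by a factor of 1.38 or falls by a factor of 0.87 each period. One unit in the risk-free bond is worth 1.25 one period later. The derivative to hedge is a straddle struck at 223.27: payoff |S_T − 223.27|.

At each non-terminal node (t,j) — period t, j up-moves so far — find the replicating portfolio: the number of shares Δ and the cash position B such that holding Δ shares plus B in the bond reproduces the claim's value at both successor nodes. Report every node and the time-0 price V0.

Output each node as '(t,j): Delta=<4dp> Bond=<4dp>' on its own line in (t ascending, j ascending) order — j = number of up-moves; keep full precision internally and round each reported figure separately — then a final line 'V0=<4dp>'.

Under the risk-neutral measure, an up-move has probability p* = (R−d)/(u−d) = 0.7451 and values discount at R = 1.25.
Payoff layer (t=1): V(1,0)=72.7600, V(1,1)=15.4700
(0,0): S=173.0000. Δ = (V_up−V_dn)/(S_up−S_dn) = (15.4700−72.7600)/(238.7400−150.5100) = -0.6493. V = [p*·15.4700 + (1−p*)·72.7600]/1.25 = 24.0587. B = V − Δ·S = 136.3920.
Self-financing check: at every node Δ·S+B equals the discounted successor values.

(0,0): Delta=-0.6493 Bond=136.3920
V0=24.0587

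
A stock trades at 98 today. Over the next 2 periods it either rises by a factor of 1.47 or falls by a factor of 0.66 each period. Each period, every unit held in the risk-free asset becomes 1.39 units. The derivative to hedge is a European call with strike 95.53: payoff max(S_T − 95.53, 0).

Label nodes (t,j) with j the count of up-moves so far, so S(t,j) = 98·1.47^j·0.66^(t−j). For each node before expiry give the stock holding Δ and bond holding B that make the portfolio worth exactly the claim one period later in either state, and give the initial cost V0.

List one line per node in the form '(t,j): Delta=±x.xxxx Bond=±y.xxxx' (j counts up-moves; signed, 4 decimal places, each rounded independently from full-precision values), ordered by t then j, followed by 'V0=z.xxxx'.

Since d<R<u, set p* = (R−d)/(u−d) = 0.9012; price each node as the discounted p*-expectation of its children.
Terminal values V(2,·): V(2,0)=0.0000, V(2,1)=0.0000, V(2,2)=116.2382
(1,0): S=64.6800. Δ = (V_up−V_dn)/(S_up−S_dn) = (0.0000−0.0000)/(95.0796−42.6888) = 0.0000. V = [p*·0.0000 + (1−p*)·0.0000]/1.39 = 0.0000. B = V − Δ·S = 0.0000.
(1,1): S=144.0600. Δ = (V_up−V_dn)/(S_up−S_dn) = (116.2382−0.0000)/(211.7682−95.0796) = 0.9961. V = [p*·116.2382 + (1−p*)·0.0000]/1.39 = 75.3654. B = V − Δ·S = -68.1386.
(0,0): S=98.0000. Δ = (V_up−V_dn)/(S_up−S_dn) = (75.3654−0.0000)/(144.0600−64.6800) = 0.9494. V = [p*·75.3654 + (1−p*)·0.0000]/1.39 = 48.8647. B = V − Δ·S = -44.1790.
Each (Δ,B) replicates both successor values, so the strategy is self-financing and V0 is arbitrage-free.

(0,0): Delta=0.9494 Bond=-44.1790
(1,0): Delta=0.0000 Bond=0.0000
(1,1): Delta=0.9961 Bond=-68.1386
V0=48.8647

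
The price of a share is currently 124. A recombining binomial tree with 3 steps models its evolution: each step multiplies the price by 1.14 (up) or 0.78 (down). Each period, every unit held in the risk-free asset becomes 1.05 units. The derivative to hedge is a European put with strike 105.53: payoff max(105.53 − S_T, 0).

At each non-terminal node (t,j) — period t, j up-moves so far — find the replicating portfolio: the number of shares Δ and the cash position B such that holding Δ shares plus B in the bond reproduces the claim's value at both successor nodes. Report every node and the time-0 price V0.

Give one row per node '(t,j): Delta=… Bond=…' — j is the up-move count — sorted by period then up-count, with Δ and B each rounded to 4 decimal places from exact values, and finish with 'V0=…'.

(0,0): Delta=-0.1833 Bond=25.7281
(1,0): Delta=-0.5863 Bond=65.9938
(1,1): Delta=-0.0914 Bond=14.0214
(2,0): Delta=-1.0000 Bond=100.5048
(2,1): Delta=-0.4919 Bond=58.8897
(2,2): Delta=0.0000 Bond=0.0000
V0=3.0022

Risk-neutral probability p* = (R−d)/(u−d) = (1.05−0.78)/(1.14−0.78) = 0.7500.
Payoff layer (t=3): V(3,0)=46.6856, V(3,1)=19.5266, V(3,2)=0.0000, V(3,3)=0.0000
  t=2,j=0: stock 75.4416 → up 86.0034 (V=19.5266), down 58.8444 (V=46.6856). Price 25.0632; hedge Δ=-1.0000, bond B=100.5048.
  t=2,j=1: stock 110.2608 → up 125.6973 (V=0.0000), down 86.0034 (V=19.5266). Price 4.6492; hedge Δ=-0.4919, bond B=58.8897.
  t=2,j=2: stock 161.1504 → up 183.7115 (V=0.0000), down 125.6973 (V=0.0000). Price 0.0000; hedge Δ=0.0000, bond B=0.0000.
  t=1,j=0: stock 96.7200 → up 110.2608 (V=4.6492), down 75.4416 (V=25.0632). Price 9.2883; hedge Δ=-0.5863, bond B=65.9938.
  t=1,j=1: stock 141.3600 → up 161.1504 (V=0.0000), down 110.2608 (V=4.6492). Price 1.1069; hedge Δ=-0.0914, bond B=14.0214.
  t=0,j=0: stock 124.0000 → up 141.3600 (V=1.1069), down 96.7200 (V=9.2883). Price 3.0022; hedge Δ=-0.1833, bond B=25.7281.
The time-0 hedge costs 3.0022, which is the no-arbitrage price.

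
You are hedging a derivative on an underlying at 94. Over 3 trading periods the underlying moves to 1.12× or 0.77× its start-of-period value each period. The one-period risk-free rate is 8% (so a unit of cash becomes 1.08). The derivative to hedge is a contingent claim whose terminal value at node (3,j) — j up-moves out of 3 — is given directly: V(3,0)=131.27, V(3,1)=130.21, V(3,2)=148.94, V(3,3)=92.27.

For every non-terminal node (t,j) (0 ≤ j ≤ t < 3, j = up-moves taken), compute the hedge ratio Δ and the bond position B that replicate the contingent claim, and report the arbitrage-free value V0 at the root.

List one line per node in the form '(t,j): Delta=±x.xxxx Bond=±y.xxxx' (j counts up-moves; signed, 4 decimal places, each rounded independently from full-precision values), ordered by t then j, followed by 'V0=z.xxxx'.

(0,0): Delta=-1.0601 Bond=186.0831
(1,0): Delta=0.6019 Bond=80.6764
(1,1): Delta=-1.2075 Bond=216.4915
(2,0): Delta=-0.0543 Bond=123.7056
(2,1): Delta=0.6601 Bond=82.4111
(2,2): Delta=-1.3732 Bond=253.3463
V0=86.4383

No-arbitrage ⇒ martingale measure with p* = (R−d)/(u−d) = 0.8857.
Terminal values V(3,·): V(3,0)=131.2700, V(3,1)=130.2100, V(3,2)=148.9400, V(3,3)=92.2700
  t=2,j=0: stock 55.7326 → up 62.4205 (V=130.2100), down 42.9141 (V=131.2700). Price 120.6770; hedge Δ=-0.0543, bond B=123.7056.
  t=2,j=1: stock 81.0656 → up 90.7935 (V=148.9400), down 62.4205 (V=130.2100). Price 135.9254; hedge Δ=0.6601, bond B=82.4111.
  t=2,j=2: stock 117.9136 → up 132.0632 (V=92.2700), down 90.7935 (V=148.9400). Price 91.4320; hedge Δ=-1.3732, bond B=253.3463.
  t=1,j=0: stock 72.3800 → up 81.0656 (V=135.9254), down 55.7326 (V=120.6770). Price 124.2433; hedge Δ=0.6019, bond B=80.6764.
  t=1,j=1: stock 105.2800 → up 117.9136 (V=91.4320), down 81.0656 (V=135.9254). Price 89.3676; hedge Δ=-1.2075, bond B=216.4915.
  t=0,j=0: stock 94.0000 → up 105.2800 (V=89.3676), down 72.3800 (V=124.2433). Price 86.4383; hedge Δ=-1.0601, bond B=186.0831.
Check: Δ(0,0)·S0 + B(0,0) = 86.4383 = V0.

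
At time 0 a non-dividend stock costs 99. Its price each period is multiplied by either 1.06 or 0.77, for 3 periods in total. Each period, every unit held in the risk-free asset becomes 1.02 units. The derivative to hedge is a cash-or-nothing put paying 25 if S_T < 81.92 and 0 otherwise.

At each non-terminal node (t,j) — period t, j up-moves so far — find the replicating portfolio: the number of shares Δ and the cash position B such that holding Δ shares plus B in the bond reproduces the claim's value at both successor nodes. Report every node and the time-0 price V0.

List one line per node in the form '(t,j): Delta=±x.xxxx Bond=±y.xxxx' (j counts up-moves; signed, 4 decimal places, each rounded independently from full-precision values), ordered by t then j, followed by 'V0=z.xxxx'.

The replicating-portfolio and risk-neutral prices coincide; use p* = (1.02−0.77)/(1.06−0.77) = 0.8621 for the latter.
Terminal values V(3,·): V(3,0)=25.0000, V(3,1)=25.0000, V(3,2)=0.0000, V(3,3)=0.0000
Node (2,0) S=58.6971: V=(p*·25.0000+(1−p*)·25.0000)/1.02=24.5098; Δ=(25.0000−25.0000)/(62.2189−45.1968)=0.0000; B=V−Δ·S=24.5098
Node (2,1) S=80.8038: V=(p*·0.0000+(1−p*)·25.0000)/1.02=3.3807; Δ=(0.0000−25.0000)/(85.6520−62.2189)=-1.0669; B=V−Δ·S=89.5876
Node (2,2) S=111.2364: V=(p*·0.0000+(1−p*)·0.0000)/1.02=0.0000; Δ=(0.0000−0.0000)/(117.9106−85.6520)=0.0000; B=V−Δ·S=0.0000
Node (1,0) S=76.2300: V=(p*·3.3807+(1−p*)·24.5098)/1.02=6.1716; Δ=(3.3807−24.5098)/(80.8038−58.6971)=-0.9558; B=V−Δ·S=79.0307
Node (1,1) S=104.9400: V=(p*·0.0000+(1−p*)·3.3807)/1.02=0.4572; Δ=(0.0000−3.3807)/(111.2364−80.8038)=-0.1111; B=V−Δ·S=12.1146
Node (0,0) S=99.0000: V=(p*·0.4572+(1−p*)·6.1716)/1.02=1.2209; Δ=(0.4572−6.1716)/(104.9400−76.2300)=-0.1990; B=V−Δ·S=20.9259
Check: Δ(0,0)·S0 + B(0,0) = 1.2209 = V0.

(0,0): Delta=-0.1990 Bond=20.9259
(1,0): Delta=-0.9558 Bond=79.0307
(1,1): Delta=-0.1111 Bond=12.1146
(2,0): Delta=0.0000 Bond=24.5098
(2,1): Delta=-1.0669 Bond=89.5876
(2,2): Delta=0.0000 Bond=0.0000
V0=1.2209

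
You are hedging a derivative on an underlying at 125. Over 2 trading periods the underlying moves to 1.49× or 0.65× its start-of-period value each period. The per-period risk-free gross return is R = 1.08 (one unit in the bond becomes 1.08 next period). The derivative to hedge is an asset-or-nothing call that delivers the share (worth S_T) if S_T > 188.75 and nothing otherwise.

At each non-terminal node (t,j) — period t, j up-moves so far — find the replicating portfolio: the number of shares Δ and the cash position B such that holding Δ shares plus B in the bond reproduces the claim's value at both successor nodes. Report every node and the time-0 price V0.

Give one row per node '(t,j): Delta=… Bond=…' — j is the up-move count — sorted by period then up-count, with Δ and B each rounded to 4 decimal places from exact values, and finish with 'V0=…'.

(0,0): Delta=1.2527 Bond=-94.2450
(1,0): Delta=0.0000 Bond=0.0000
(1,1): Delta=1.7738 Bond=-198.8350
V0=62.3467

Risk-neutral probability p* = (R−d)/(u−d) = (1.08−0.65)/(1.49−0.65) = 0.5119.
Terminal payoffs: V(2,0)=0.0000, V(2,1)=0.0000, V(2,2)=277.5125
  t=1,j=0: stock 81.2500 → up 121.0625 (V=0.0000), down 52.8125 (V=0.0000). Price 0.0000; hedge Δ=0.0000, bond B=0.0000.
  t=1,j=1: stock 186.2500 → up 277.5125 (V=277.5125), down 121.0625 (V=0.0000). Price 131.5370; hedge Δ=1.7738, bond B=-198.8350.
  t=0,j=0: stock 125.0000 → up 186.2500 (V=131.5370), down 81.2500 (V=0.0000). Price 62.3467; hedge Δ=1.2527, bond B=-94.2450.
The time-0 hedge costs 62.3467, which is the no-arbitrage price.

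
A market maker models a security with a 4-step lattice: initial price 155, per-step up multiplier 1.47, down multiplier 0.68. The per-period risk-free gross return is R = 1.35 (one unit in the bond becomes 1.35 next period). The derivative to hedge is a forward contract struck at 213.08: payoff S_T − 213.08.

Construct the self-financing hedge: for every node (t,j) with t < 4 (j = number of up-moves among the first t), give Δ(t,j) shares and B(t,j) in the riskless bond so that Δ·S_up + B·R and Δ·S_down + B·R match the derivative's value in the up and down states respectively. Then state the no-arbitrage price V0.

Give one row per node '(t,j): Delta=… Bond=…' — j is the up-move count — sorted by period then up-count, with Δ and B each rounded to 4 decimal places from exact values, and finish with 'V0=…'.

(0,0): Delta=1.0000 Bond=-64.1516
(1,0): Delta=1.0000 Bond=-86.6047
(1,1): Delta=1.0000 Bond=-86.6047
(2,0): Delta=1.0000 Bond=-116.9163
(2,1): Delta=1.0000 Bond=-116.9163
(2,2): Delta=1.0000 Bond=-116.9163
(3,0): Delta=1.0000 Bond=-157.8370
(3,1): Delta=1.0000 Bond=-157.8370
(3,2): Delta=1.0000 Bond=-157.8370
(3,3): Delta=1.0000 Bond=-157.8370
V0=90.8484

Since d<R<u, set p* = (R−d)/(u−d) = 0.8481; price each node as the discounted p*-expectation of its children.
Terminal payoffs: V(4,0)=-179.9389, V(4,1)=-141.4367, V(4,2)=-58.2040, V(4,3)=121.7255, V(4,4)=510.6908
(3,0): S=48.7370. Δ = (V_up−V_dn)/(S_up−S_dn) = (-141.4367−-179.9389)/(71.6433−33.1411) = 1.0000. V = [p*·-141.4367 + (1−p*)·-179.9389]/1.35 = -109.1001. B = V − Δ·S = -157.8370.
(3,1): S=105.3578. Δ = (V_up−V_dn)/(S_up−S_dn) = (-58.2040−-141.4367)/(154.8760−71.6433) = 1.0000. V = [p*·-58.2040 + (1−p*)·-141.4367]/1.35 = -52.4792. B = V − Δ·S = -157.8370.
(3,2): S=227.7589. Δ = (V_up−V_dn)/(S_up−S_dn) = (121.7255−-58.2040)/(334.8055−154.8760) = 1.0000. V = [p*·121.7255 + (1−p*)·-58.2040]/1.35 = 69.9218. B = V − Δ·S = -157.8370.
(3,3): S=492.3611. Δ = (V_up−V_dn)/(S_up−S_dn) = (510.6908−121.7255)/(723.7708−334.8055) = 1.0000. V = [p*·510.6908 + (1−p*)·121.7255]/1.35 = 334.5240. B = V − Δ·S = -157.8370.
(2,0): S=71.6720. Δ = (V_up−V_dn)/(S_up−S_dn) = (-52.4792−-109.1001)/(105.3578−48.7370) = 1.0000. V = [p*·-52.4792 + (1−p*)·-109.1001]/1.35 = -45.2443. B = V − Δ·S = -116.9163.
(2,1): S=154.9380. Δ = (V_up−V_dn)/(S_up−S_dn) = (69.9218−-52.4792)/(227.7589−105.3578) = 1.0000. V = [p*·69.9218 + (1−p*)·-52.4792]/1.35 = 38.0217. B = V − Δ·S = -116.9163.
(2,2): S=334.9395. Δ = (V_up−V_dn)/(S_up−S_dn) = (334.5240−69.9218)/(492.3611−227.7589) = 1.0000. V = [p*·334.5240 + (1−p*)·69.9218]/1.35 = 218.0232. B = V − Δ·S = -116.9163.
(1,0): S=105.4000. Δ = (V_up−V_dn)/(S_up−S_dn) = (38.0217−-45.2443)/(154.9380−71.6720) = 1.0000. V = [p*·38.0217 + (1−p*)·-45.2443]/1.35 = 18.7953. B = V − Δ·S = -86.6047.
(1,1): S=227.8500. Δ = (V_up−V_dn)/(S_up−S_dn) = (218.0232−38.0217)/(334.9395−154.9380) = 1.0000. V = [p*·218.0232 + (1−p*)·38.0217]/1.35 = 141.2453. B = V − Δ·S = -86.6047.
(0,0): S=155.0000. Δ = (V_up−V_dn)/(S_up−S_dn) = (141.2453−18.7953)/(227.8500−105.4000) = 1.0000. V = [p*·141.2453 + (1−p*)·18.7953]/1.35 = 90.8484. B = V − Δ·S = -64.1516.
Root portfolio cost Δ·155+B reproduces V0=90.8484.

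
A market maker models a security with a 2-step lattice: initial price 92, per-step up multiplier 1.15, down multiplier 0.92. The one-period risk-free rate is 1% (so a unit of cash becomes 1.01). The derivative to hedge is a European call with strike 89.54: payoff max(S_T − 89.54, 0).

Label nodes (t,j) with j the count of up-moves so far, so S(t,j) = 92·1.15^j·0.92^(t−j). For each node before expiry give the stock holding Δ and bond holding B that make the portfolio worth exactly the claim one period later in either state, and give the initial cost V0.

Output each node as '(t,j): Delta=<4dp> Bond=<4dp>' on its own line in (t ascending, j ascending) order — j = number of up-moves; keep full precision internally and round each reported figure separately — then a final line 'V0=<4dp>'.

Risk-neutral probability p* = (R−d)/(u−d) = (1.01−0.92)/(1.15−0.92) = 0.3913.
Terminal payoffs: V(2,0)=0.0000, V(2,1)=7.7960, V(2,2)=32.1300
(1,0): S=84.6400. Δ = (V_up−V_dn)/(S_up−S_dn) = (7.7960−0.0000)/(97.3360−77.8688) = 0.4005. V = [p*·7.7960 + (1−p*)·0.0000]/1.01 = 3.0204. B = V − Δ·S = -30.8752.
(1,1): S=105.8000. Δ = (V_up−V_dn)/(S_up−S_dn) = (32.1300−7.7960)/(121.6700−97.3360) = 1.0000. V = [p*·32.1300 + (1−p*)·7.7960]/1.01 = 17.1465. B = V − Δ·S = -88.6535.
(0,0): S=92.0000. Δ = (V_up−V_dn)/(S_up−S_dn) = (17.1465−3.0204)/(105.8000−84.6400) = 0.6676. V = [p*·17.1465 + (1−p*)·3.0204]/1.01 = 8.4634. B = V − Δ·S = -52.9546.
The time-0 hedge costs 8.4634, which is the no-arbitrage price.

(0,0): Delta=0.6676 Bond=-52.9546
(1,0): Delta=0.4005 Bond=-30.8752
(1,1): Delta=1.0000 Bond=-88.6535
V0=8.4634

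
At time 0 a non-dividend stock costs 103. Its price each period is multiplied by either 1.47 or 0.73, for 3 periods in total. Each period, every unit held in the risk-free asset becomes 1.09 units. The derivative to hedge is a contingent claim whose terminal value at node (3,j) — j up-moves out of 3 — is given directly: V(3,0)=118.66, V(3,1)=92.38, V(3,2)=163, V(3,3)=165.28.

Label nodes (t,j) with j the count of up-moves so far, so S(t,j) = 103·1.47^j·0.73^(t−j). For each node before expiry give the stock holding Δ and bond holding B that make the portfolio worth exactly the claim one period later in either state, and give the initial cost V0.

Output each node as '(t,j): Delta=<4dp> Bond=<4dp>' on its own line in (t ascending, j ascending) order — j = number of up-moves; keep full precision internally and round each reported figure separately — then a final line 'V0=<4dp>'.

No-arbitrage ⇒ martingale measure with p* = (R−d)/(u−d) = 0.4865.
At expiry t=3: V(3,0)=118.6600, V(3,1)=92.3800, V(3,2)=163.0000, V(3,3)=165.2800
  t=2,j=0: stock 54.8887 → up 80.6864 (V=92.3800), down 40.0688 (V=118.6600). Price 97.1332; hedge Δ=-0.6470, bond B=132.6467.
  t=2,j=1: stock 110.5293 → up 162.4781 (V=163.0000), down 80.6864 (V=92.3800). Price 116.2713; hedge Δ=0.8634, bond B=20.8388.
  t=2,j=2: stock 222.5727 → up 327.1819 (V=165.2800), down 162.4781 (V=163.0000). Price 150.5589; hedge Δ=0.0138, bond B=147.4778.
  t=1,j=0: stock 75.1900 → up 110.5293 (V=116.2713), down 54.8887 (V=97.1332). Price 97.6547; hedge Δ=0.3440, bond B=71.7924.
  t=1,j=1: stock 151.4100 → up 222.5727 (V=150.5589), down 110.5293 (V=116.2713). Price 121.9741; hedge Δ=0.3060, bond B=75.6394.
  t=0,j=0: stock 103.0000 → up 151.4100 (V=121.9741), down 75.1900 (V=97.6547). Price 100.4456; hedge Δ=0.3191, bond B=67.5816.
Each (Δ,B) replicates both successor values, so the strategy is self-financing and V0 is arbitrage-free.

(0,0): Delta=0.3191 Bond=67.5816
(1,0): Delta=0.3440 Bond=71.7924
(1,1): Delta=0.3060 Bond=75.6394
(2,0): Delta=-0.6470 Bond=132.6467
(2,1): Delta=0.8634 Bond=20.8388
(2,2): Delta=0.0138 Bond=147.4778
V0=100.4456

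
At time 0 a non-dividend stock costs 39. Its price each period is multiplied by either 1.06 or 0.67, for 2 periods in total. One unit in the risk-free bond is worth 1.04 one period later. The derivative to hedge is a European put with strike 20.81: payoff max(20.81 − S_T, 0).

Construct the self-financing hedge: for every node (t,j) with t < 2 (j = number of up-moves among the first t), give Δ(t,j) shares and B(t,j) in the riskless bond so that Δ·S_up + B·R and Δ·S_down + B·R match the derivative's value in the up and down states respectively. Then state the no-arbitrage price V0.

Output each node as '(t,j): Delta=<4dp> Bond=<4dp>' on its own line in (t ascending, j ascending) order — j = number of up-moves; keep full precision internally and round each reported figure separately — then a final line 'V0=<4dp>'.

(0,0): Delta=-0.0107 Bond=0.4256
(1,0): Delta=-0.3241 Bond=8.6318
(1,1): Delta=0.0000 Bond=0.0000
V0=0.0080

Since d<R<u, set p* = (R−d)/(u−d) = 0.9487; price each node as the discounted p*-expectation of its children.
Payoff layer (t=2): V(2,0)=3.3029, V(2,1)=0.0000, V(2,2)=0.0000
Node (1,0) S=26.1300: V=(p*·0.0000+(1−p*)·3.3029)/1.04=0.1629; Δ=(0.0000−3.3029)/(27.6978−17.5071)=-0.3241; B=V−Δ·S=8.6318
Node (1,1) S=41.3400: V=(p*·0.0000+(1−p*)·0.0000)/1.04=0.0000; Δ=(0.0000−0.0000)/(43.8204−27.6978)=0.0000; B=V−Δ·S=0.0000
Node (0,0) S=39.0000: V=(p*·0.0000+(1−p*)·0.1629)/1.04=0.0080; Δ=(0.0000−0.1629)/(41.3400−26.1300)=-0.0107; B=V−Δ·S=0.4256
The time-0 hedge costs 0.0080, which is the no-arbitrage price.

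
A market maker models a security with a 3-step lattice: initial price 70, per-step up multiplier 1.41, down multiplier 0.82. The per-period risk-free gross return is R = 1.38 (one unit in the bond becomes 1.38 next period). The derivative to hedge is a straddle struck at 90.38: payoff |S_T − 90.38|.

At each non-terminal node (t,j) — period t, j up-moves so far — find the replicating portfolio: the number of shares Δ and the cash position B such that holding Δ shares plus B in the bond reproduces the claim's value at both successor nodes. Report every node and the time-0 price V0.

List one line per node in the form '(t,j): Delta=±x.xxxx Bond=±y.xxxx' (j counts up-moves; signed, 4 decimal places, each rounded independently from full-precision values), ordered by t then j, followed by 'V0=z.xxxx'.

(0,0): Delta=0.9392 Bond=-29.9968
(1,0): Delta=-0.0358 Bond=14.5738
(1,1): Delta=0.9696 Bond=-44.3939
(2,0): Delta=-1.0000 Bond=65.4928
(2,1): Delta=-0.0058 Bond=17.6807
(2,2): Delta=1.0000 Bond=-65.4928
V0=35.7495

The replicating-portfolio and risk-neutral prices coincide; use p* = (1.38−0.82)/(1.41−0.82) = 0.9492 for the latter.
At expiry t=3: V(3,0)=51.7842, V(3,1)=24.0141, V(3,2)=23.7369, V(3,3)=105.8455
Node (2,0) S=47.0680: V=(p*·24.0141+(1−p*)·51.7842)/1.38=18.4248; Δ=(24.0141−51.7842)/(66.3659−38.5958)=-1.0000; B=V−Δ·S=65.4928
Node (2,1) S=80.9340: V=(p*·23.7369+(1−p*)·24.0141)/1.38=17.2109; Δ=(23.7369−24.0141)/(114.1169−66.3659)=-0.0058; B=V−Δ·S=17.6807
Node (2,2) S=139.1670: V=(p*·105.8455+(1−p*)·23.7369)/1.38=73.6742; Δ=(105.8455−23.7369)/(196.2255−114.1169)=1.0000; B=V−Δ·S=-65.4928
Node (1,0) S=57.4000: V=(p*·17.2109+(1−p*)·18.4248)/1.38=12.5164; Δ=(17.2109−18.4248)/(80.9340−47.0680)=-0.0358; B=V−Δ·S=14.5738
Node (1,1) S=98.7000: V=(p*·73.6742+(1−p*)·17.2109)/1.38=51.3067; Δ=(73.6742−17.2109)/(139.1670−80.9340)=0.9696; B=V−Δ·S=-44.3939
Node (0,0) S=70.0000: V=(p*·51.3067+(1−p*)·12.5164)/1.38=35.7495; Δ=(51.3067−12.5164)/(98.7000−57.4000)=0.9392; B=V−Δ·S=-29.9968
Check: Δ(0,0)·S0 + B(0,0) = 35.7495 = V0.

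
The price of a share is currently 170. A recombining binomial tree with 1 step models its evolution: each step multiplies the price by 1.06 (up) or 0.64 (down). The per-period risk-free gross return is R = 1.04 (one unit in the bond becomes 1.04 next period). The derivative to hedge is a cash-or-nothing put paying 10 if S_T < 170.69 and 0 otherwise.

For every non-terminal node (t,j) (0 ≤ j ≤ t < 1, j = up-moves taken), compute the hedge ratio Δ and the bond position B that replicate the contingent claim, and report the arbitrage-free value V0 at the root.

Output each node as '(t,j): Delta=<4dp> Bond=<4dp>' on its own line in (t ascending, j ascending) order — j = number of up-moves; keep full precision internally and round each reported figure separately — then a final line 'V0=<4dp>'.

(0,0): Delta=-0.1401 Bond=24.2674
V0=0.4579

Under the risk-neutral measure, an up-move has probability p* = (R−d)/(u−d) = 0.9524 and values discount at R = 1.04.
At expiry t=1: V(1,0)=10.0000, V(1,1)=0.0000
Node (0,0) S=170.0000: V=(p*·0.0000+(1−p*)·10.0000)/1.04=0.4579; Δ=(0.0000−10.0000)/(180.2000−108.8000)=-0.1401; B=V−Δ·S=24.2674
Root portfolio cost Δ·170+B reproduces V0=0.4579.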